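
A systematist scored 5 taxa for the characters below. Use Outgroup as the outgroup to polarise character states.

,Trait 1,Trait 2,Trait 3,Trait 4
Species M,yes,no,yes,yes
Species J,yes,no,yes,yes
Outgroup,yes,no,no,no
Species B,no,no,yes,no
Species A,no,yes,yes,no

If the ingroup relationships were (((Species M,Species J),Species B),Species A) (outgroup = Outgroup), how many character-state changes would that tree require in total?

Map each character onto (((Species M,Species J),Species B),Species A) (rooted by Outgroup) and count the minimum state changes it requires (Fitch parsimony):
Trait 1: 2; Trait 2: 1; Trait 3: 1; Trait 4: 1.
Total tree length = 5.

5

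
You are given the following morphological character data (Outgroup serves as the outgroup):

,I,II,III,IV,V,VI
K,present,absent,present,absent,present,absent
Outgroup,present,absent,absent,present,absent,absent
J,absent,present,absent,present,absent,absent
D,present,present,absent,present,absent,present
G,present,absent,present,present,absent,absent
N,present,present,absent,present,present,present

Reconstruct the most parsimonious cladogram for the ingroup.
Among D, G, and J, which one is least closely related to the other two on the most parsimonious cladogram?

G

Character polarity is set by the outgroup: the derived state is whichever differs from the outgroup's state, so for I, IV the derived state is 'absent', and for the remaining characters it is 'present'.
I (derived state 'absent') is unique to J (autapomorphy; uninformative for grouping).
II (derived state 'present') is shared by D, J, and N — a synapomorphy uniting that clade.
Only G and K show the derived state 'present' for III, supporting them as a clade.
IV (derived state 'absent') is unique to K (autapomorphy; uninformative for grouping).
V (state 'present') occurs in K and N but conflicts with the nesting implied by the other characters — most parsimoniously interpreted as homoplasy.
VI (derived state 'present') is shared by D and N — a synapomorphy uniting that clade.
Most parsimonious ingroup topology: ((G,K),((N,D),J)).
D and J share a more recent common ancestor with each other than either does with G, so G is the least closely related of the three.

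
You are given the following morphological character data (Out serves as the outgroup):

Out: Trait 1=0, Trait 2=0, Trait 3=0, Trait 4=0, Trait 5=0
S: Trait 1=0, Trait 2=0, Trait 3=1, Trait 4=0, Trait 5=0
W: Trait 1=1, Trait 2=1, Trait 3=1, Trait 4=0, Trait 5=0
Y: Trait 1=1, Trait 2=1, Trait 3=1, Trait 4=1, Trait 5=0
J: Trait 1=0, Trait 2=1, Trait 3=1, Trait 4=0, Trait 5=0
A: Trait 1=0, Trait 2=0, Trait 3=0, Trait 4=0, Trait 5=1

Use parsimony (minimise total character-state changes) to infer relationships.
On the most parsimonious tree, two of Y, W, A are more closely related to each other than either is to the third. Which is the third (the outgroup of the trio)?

A

The outgroup has state '0' for every character, so '1' is the derived state throughout.
Trait 1: derived state '1' in W and Y only — synapomorphy for {W, Y}.
Only J, W, and Y show the derived state '1' for Trait 2, supporting them as a clade.
Trait 3 (derived state '1') is shared by J, S, W, and Y — a synapomorphy uniting that clade.
Trait 4 (derived state '1') is unique to Y (autapomorphy; uninformative for grouping).
Trait 5: derived state '1' in A only — an autapomorphy, so it tells us nothing about relationships among taxa.
Most parsimonious ingroup topology: ((S,((W,Y),J)),A).
W and Y share a more recent common ancestor with each other than either does with A, so A is the least closely related of the three.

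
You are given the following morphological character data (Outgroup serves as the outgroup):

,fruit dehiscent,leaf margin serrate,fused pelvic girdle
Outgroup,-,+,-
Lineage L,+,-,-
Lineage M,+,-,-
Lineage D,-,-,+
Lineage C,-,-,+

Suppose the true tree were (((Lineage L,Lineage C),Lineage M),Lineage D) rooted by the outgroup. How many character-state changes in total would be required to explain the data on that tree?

5

Map each character onto (((Lineage L,Lineage C),Lineage M),Lineage D) (rooted by Outgroup) and count the minimum state changes it requires (Fitch parsimony):
fruit dehiscent: 2; leaf margin serrate: 1; fused pelvic girdle: 2.
Total tree length = 5.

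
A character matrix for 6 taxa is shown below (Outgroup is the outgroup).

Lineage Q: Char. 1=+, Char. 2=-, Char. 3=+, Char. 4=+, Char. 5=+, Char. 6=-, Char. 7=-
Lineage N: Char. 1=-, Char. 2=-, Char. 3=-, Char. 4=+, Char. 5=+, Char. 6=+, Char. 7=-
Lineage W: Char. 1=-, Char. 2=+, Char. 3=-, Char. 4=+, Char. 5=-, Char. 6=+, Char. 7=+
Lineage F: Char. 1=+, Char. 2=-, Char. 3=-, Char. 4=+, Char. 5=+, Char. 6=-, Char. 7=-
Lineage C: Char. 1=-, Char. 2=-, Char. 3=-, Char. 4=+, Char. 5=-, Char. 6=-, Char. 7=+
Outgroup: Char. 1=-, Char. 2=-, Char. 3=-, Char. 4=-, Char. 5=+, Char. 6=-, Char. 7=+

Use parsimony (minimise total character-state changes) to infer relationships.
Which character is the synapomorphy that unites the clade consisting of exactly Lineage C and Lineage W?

Char. 5

Character polarity is set by the outgroup: the derived state is whichever differs from the outgroup's state, so for Char. 5, Char. 7 the derived state is '-', and for the remaining characters it is '+'.
Char. 1 (derived state '+') is shared by Lineage F and Lineage Q — a synapomorphy uniting that clade.
Char. 2: derived state '+' in Lineage W only — an autapomorphy, so it tells us nothing about relationships among taxa.
Char. 3: derived state '+' in Lineage Q only — an autapomorphy, so it tells us nothing about relationships among taxa.
Char. 4 (derived state '+') is shared by all ingroup taxa — unites the whole ingroup.
Char. 5 (derived state '-') is shared by Lineage C and Lineage W — a synapomorphy uniting that clade.
Char. 6 groups Lineage N and Lineage W, which is incompatible with the clades supported by the remaining characters; treating it as convergent (homoplasy) costs fewer steps than any alternative tree.
Char. 7 (derived state '-') is shared by Lineage F, Lineage N, and Lineage Q — a synapomorphy uniting that clade.
Most parsimonious ingroup topology: ((Lineage N,(Lineage F,Lineage Q)),(Lineage C,Lineage W)).
The clade {Lineage C, Lineage W} is supported by Char. 5: its derived state '-' occurs in exactly those taxa and in no other taxon (including the outgroup).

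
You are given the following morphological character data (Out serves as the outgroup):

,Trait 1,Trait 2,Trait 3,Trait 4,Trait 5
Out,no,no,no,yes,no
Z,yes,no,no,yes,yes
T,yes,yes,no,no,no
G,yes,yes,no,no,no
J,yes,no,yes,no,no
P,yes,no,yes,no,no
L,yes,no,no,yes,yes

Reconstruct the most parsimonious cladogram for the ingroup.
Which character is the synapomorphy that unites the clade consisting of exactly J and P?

Trait 3

Character polarity is set by the outgroup: the derived state is whichever differs from the outgroup's state, so for Trait 4 the derived state is 'no', and for the remaining characters it is 'yes'.
Trait 1 (derived state 'yes') is shared by all ingroup taxa — unites the whole ingroup.
Trait 2: derived state 'yes' in G and T only — synapomorphy for {G, T}.
Trait 3 (derived state 'yes') is shared by J and P — a synapomorphy uniting that clade.
Trait 4: derived state 'no' in G, J, P, and T only — synapomorphy for {G, J, P, T}.
Trait 5 (derived state 'yes') is shared by L and Z — a synapomorphy uniting that clade.
Most parsimonious ingroup topology: ((Z,L),((T,G),(J,P))).
The clade {J, P} is supported by Trait 3: its derived state 'yes' occurs in exactly those taxa and in no other taxon (including the outgroup).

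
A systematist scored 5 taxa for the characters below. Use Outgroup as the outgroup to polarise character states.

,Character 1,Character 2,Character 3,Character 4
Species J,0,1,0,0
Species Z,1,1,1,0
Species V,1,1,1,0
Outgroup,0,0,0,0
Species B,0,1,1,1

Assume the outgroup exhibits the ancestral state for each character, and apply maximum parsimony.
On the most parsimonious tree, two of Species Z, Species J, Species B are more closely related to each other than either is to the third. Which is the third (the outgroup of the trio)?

Species J

The outgroup has state '0' for every character, so '1' is the derived state throughout.
Character 1 (derived state '1') is shared by Species V and Species Z — a synapomorphy uniting that clade.
All ingroup taxa share the derived state '1' for Character 2; it defines the ingroup but does not resolve relationships within it.
Character 3: derived state '1' in Species B, Species V, and Species Z only — synapomorphy for {Species B, Species V, Species Z}.
Character 4 (derived state '1') is unique to Species B (autapomorphy; uninformative for grouping).
Most parsimonious ingroup topology: (Species J,(Species B,(Species Z,Species V))).
Species B and Species Z share a more recent common ancestor with each other than either does with Species J, so Species J is the least closely related of the three.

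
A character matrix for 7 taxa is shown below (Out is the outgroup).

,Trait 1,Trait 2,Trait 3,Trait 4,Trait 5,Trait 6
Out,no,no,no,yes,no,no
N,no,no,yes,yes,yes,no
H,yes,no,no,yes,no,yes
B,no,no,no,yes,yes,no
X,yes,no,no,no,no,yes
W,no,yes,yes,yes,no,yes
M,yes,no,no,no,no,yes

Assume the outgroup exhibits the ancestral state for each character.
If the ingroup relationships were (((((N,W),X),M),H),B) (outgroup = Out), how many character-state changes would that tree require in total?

Map each character onto (((((N,W),X),M),H),B) (rooted by Out) and count the minimum state changes it requires (Fitch parsimony):
Trait 1: 2; Trait 2: 1; Trait 3: 1; Trait 4: 2; Trait 5: 2; Trait 6: 2.
Total tree length = 10.

10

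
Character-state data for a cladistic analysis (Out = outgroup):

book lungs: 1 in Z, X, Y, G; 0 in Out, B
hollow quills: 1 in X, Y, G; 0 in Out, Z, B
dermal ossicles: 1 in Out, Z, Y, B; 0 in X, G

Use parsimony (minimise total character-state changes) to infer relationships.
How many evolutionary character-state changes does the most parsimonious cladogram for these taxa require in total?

Character polarity is set by the outgroup: the derived state is whichever differs from the outgroup's state, so for dermal ossicles the derived state is '0', and for the remaining characters it is '1'.
Only G, X, Y, and Z show the derived state '1' for book lungs, supporting them as a clade.
hollow quills (derived state '1') is shared by G, X, and Y — a synapomorphy uniting that clade.
dermal ossicles: derived state '0' in G and X only — synapomorphy for {G, X}.
Most parsimonious ingroup topology: ((Z,((X,G),Y)),B).
Changes per character on this tree: book lungs: 1; hollow quills: 1; dermal ossicles: 1.
Total = 3.

3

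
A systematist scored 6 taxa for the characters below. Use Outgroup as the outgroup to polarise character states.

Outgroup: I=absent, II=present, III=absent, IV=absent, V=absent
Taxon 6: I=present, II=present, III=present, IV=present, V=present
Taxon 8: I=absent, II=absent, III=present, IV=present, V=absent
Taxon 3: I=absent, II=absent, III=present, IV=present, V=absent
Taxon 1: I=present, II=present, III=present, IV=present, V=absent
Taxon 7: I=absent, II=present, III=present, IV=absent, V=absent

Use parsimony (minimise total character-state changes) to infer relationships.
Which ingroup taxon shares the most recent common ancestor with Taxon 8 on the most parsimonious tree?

Taxon 3

Character polarity is set by the outgroup: the derived state is whichever differs from the outgroup's state, so for II the derived state is 'absent', and for the remaining characters it is 'present'.
I: derived state 'present' in Taxon 1 and Taxon 6 only — synapomorphy for {Taxon 1, Taxon 6}.
II: derived state 'absent' in Taxon 3 and Taxon 8 only — synapomorphy for {Taxon 3, Taxon 8}.
III (derived state 'present') is shared by all ingroup taxa — unites the whole ingroup.
IV: derived state 'present' in Taxon 1, Taxon 3, Taxon 6, and Taxon 8 only — synapomorphy for {Taxon 1, Taxon 3, Taxon 6, Taxon 8}.
V: derived state 'present' in Taxon 6 only — an autapomorphy, so it tells us nothing about relationships among taxa.
Most parsimonious ingroup topology: (((Taxon 6,Taxon 1),(Taxon 8,Taxon 3)),Taxon 7).
Taxon 8 and Taxon 3 form a cherry on this tree, so they are sister taxa.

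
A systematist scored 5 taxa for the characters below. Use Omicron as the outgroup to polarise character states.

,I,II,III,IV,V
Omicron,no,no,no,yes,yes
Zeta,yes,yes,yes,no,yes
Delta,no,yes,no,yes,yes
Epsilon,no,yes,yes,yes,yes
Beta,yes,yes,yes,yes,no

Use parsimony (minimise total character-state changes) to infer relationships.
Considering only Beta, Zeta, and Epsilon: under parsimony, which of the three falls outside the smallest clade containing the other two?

Epsilon

Character polarity is set by the outgroup: the derived state is whichever differs from the outgroup's state, so for IV, V the derived state is 'no', and for the remaining characters it is 'yes'.
I: derived state 'yes' in Beta and Zeta only — synapomorphy for {Beta, Zeta}.
All ingroup taxa share the derived state 'yes' for II; it defines the ingroup but does not resolve relationships within it.
Only Beta, Epsilon, and Zeta show the derived state 'yes' for III, supporting them as a clade.
IV (derived state 'no') is unique to Zeta (autapomorphy; uninformative for grouping).
V: derived state 'no' in Beta only — an autapomorphy, so it tells us nothing about relationships among taxa.
Most parsimonious ingroup topology: (((Zeta,Beta),Epsilon),Delta).
Zeta and Beta share a more recent common ancestor with each other than either does with Epsilon, so Epsilon is the least closely related of the three.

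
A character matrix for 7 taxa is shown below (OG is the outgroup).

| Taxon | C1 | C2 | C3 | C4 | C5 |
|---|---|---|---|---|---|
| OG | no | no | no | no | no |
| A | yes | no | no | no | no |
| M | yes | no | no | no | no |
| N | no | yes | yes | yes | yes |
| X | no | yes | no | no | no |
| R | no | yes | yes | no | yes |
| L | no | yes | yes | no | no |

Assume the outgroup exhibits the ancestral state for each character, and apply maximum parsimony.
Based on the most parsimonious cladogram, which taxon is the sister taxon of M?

The outgroup has state 'no' for every character, so 'yes' is the derived state throughout.
Only A and M show the derived state 'yes' for C1, supporting them as a clade.
C2: derived state 'yes' in L, N, R, and X only — synapomorphy for {L, N, R, X}.
C3: derived state 'yes' in L, N, and R only — synapomorphy for {L, N, R}.
C4: derived state 'yes' in N only — an autapomorphy, so it tells us nothing about relationships among taxa.
C5 (derived state 'yes') is shared by N and R — a synapomorphy uniting that clade.
Most parsimonious ingroup topology: ((A,M),(((N,R),L),X)).
M and A form a cherry on this tree, so they are sister taxa.

A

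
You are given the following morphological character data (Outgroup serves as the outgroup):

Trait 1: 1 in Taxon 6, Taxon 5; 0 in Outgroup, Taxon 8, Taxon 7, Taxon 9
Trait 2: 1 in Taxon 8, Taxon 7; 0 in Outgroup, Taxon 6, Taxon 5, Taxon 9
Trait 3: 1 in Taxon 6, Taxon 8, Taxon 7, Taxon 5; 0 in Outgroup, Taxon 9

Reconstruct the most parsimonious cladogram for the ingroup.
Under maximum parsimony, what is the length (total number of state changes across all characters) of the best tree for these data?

3

The outgroup has state '0' for every character, so '1' is the derived state throughout.
Trait 1: derived state '1' in Taxon 5 and Taxon 6 only — synapomorphy for {Taxon 5, Taxon 6}.
Trait 2 (derived state '1') is shared by Taxon 7 and Taxon 8 — a synapomorphy uniting that clade.
Only Taxon 5, Taxon 6, Taxon 7, and Taxon 8 show the derived state '1' for Trait 3, supporting them as a clade.
Most parsimonious ingroup topology: (((Taxon 6,Taxon 5),(Taxon 8,Taxon 7)),Taxon 9).
Changes per character on this tree: Trait 1: 1; Trait 2: 1; Trait 3: 1.
Total = 3.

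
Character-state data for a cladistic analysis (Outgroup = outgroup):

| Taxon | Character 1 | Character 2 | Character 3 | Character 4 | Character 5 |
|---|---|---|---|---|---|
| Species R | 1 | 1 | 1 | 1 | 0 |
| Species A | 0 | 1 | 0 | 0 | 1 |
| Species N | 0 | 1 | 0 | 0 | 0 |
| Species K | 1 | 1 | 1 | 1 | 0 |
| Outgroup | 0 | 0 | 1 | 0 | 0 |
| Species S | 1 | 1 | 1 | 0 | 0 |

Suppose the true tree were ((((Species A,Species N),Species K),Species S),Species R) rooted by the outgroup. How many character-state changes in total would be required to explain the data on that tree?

7

Map each character onto ((((Species A,Species N),Species K),Species S),Species R) (rooted by Outgroup) and count the minimum state changes it requires (Fitch parsimony):
Character 1: 2; Character 2: 1; Character 3: 1; Character 4: 2; Character 5: 1.
Total tree length = 7.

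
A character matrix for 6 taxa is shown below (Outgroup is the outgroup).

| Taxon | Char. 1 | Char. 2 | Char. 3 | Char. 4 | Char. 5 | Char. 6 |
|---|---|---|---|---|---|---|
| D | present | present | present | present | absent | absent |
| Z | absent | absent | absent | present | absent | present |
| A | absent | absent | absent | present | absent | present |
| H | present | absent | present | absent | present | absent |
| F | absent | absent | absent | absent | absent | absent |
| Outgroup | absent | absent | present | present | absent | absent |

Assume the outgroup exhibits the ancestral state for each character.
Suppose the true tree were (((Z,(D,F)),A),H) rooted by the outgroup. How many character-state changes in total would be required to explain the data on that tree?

Map each character onto (((Z,(D,F)),A),H) (rooted by Outgroup) and count the minimum state changes it requires (Fitch parsimony):
Char. 1: 2; Char. 2: 1; Char. 3: 2; Char. 4: 2; Char. 5: 1; Char. 6: 2.
Total tree length = 10.

10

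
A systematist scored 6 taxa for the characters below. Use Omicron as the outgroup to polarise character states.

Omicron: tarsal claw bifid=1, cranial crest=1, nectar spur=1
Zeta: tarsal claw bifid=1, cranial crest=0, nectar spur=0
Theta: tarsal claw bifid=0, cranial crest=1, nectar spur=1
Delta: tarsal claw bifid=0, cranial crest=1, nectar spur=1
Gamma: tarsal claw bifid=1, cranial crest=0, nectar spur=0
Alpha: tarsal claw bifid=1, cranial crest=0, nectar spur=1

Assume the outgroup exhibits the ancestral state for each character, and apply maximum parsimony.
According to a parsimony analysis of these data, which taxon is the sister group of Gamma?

The outgroup has state '1' for every character, so '0' is the derived state throughout.
Only Delta and Theta show the derived state '0' for tarsal claw bifid, supporting them as a clade.
cranial crest: derived state '0' in Alpha, Gamma, and Zeta only — synapomorphy for {Alpha, Gamma, Zeta}.
nectar spur (derived state '0') is shared by Gamma and Zeta — a synapomorphy uniting that clade.
Most parsimonious ingroup topology: (((Zeta,Gamma),Alpha),(Theta,Delta)).
Gamma and Zeta form a cherry on this tree, so they are sister taxa.

Zeta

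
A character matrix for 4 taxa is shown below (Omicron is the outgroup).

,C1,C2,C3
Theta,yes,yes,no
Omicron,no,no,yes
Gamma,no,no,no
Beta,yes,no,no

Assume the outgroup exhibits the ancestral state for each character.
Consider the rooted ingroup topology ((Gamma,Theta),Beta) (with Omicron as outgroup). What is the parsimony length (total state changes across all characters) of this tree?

4

Map each character onto ((Gamma,Theta),Beta) (rooted by Omicron) and count the minimum state changes it requires (Fitch parsimony):
C1: 2; C2: 1; C3: 1.
Total tree length = 4.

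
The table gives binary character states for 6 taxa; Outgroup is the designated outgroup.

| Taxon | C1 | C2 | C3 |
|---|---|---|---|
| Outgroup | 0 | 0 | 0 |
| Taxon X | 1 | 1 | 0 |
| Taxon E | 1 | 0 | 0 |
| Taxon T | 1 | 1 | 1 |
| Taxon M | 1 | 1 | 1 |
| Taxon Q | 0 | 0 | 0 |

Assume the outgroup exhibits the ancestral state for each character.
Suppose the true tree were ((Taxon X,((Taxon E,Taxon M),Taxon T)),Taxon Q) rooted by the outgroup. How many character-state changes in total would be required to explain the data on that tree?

5

Map each character onto ((Taxon X,((Taxon E,Taxon M),Taxon T)),Taxon Q) (rooted by Outgroup) and count the minimum state changes it requires (Fitch parsimony):
C1: 1; C2: 2; C3: 2.
Total tree length = 5.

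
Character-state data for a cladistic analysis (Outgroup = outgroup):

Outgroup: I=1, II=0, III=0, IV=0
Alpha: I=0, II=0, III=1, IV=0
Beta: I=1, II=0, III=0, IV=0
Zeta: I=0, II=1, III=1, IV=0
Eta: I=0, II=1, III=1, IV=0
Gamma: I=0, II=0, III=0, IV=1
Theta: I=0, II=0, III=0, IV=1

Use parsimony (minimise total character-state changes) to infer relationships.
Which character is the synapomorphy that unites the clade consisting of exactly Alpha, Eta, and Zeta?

Character polarity is set by the outgroup: the derived state is whichever differs from the outgroup's state, so for I the derived state is '0', and for the remaining characters it is '1'.
I (derived state '0') is shared by Alpha, Eta, Gamma, Theta, and Zeta — a synapomorphy uniting that clade.
Only Eta and Zeta show the derived state '1' for II, supporting them as a clade.
Only Alpha, Eta, and Zeta show the derived state '1' for III, supporting them as a clade.
IV: derived state '1' in Gamma and Theta only — synapomorphy for {Gamma, Theta}.
Most parsimonious ingroup topology: (((Alpha,(Zeta,Eta)),(Gamma,Theta)),Beta).
The clade {Alpha, Eta, Zeta} is supported by III: its derived state '1' occurs in exactly those taxa and in no other taxon (including the outgroup).

III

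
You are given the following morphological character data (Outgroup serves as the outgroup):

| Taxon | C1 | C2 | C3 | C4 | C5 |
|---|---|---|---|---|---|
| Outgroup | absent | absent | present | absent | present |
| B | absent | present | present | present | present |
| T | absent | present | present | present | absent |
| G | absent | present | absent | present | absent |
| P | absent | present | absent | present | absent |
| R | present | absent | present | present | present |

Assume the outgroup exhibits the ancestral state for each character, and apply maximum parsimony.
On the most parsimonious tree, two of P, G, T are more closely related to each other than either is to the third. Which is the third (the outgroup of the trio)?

T

Character polarity is set by the outgroup: the derived state is whichever differs from the outgroup's state, so for C3, C5 the derived state is 'absent', and for the remaining characters it is 'present'.
C1 (derived state 'present') is unique to R (autapomorphy; uninformative for grouping).
Only B, G, P, and T show the derived state 'present' for C2, supporting them as a clade.
C3 (derived state 'absent') is shared by G and P — a synapomorphy uniting that clade.
C4 (derived state 'present') is shared by all ingroup taxa — unites the whole ingroup.
C5: derived state 'absent' in G, P, and T only — synapomorphy for {G, P, T}.
Most parsimonious ingroup topology: ((B,(T,(G,P))),R).
P and G share a more recent common ancestor with each other than either does with T, so T is the least closely related of the three.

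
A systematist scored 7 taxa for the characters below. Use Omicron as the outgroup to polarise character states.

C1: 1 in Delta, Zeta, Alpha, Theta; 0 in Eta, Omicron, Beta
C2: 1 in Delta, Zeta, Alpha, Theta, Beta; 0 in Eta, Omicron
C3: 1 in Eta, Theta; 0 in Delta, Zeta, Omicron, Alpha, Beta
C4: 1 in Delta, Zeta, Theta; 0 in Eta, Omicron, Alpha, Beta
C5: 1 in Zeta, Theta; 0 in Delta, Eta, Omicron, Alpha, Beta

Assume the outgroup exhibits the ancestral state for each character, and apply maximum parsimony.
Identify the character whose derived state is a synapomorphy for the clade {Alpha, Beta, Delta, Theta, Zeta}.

C2

The outgroup has state '0' for every character, so '1' is the derived state throughout.
Only Alpha, Delta, Theta, and Zeta show the derived state '1' for C1, supporting them as a clade.
C2 (derived state '1') is shared by Alpha, Beta, Delta, Theta, and Zeta — a synapomorphy uniting that clade.
C3 groups Eta and Theta, which is incompatible with the clades supported by the remaining characters; treating it as convergent (homoplasy) costs fewer steps than any alternative tree.
Only Delta, Theta, and Zeta show the derived state '1' for C4, supporting them as a clade.
Only Theta and Zeta show the derived state '1' for C5, supporting them as a clade.
Most parsimonious ingroup topology: (((((Zeta,Theta),Delta),Alpha),Beta),Eta).
The clade {Alpha, Beta, Delta, Theta, Zeta} is supported by C2: its derived state '1' occurs in exactly those taxa and in no other taxon (including the outgroup).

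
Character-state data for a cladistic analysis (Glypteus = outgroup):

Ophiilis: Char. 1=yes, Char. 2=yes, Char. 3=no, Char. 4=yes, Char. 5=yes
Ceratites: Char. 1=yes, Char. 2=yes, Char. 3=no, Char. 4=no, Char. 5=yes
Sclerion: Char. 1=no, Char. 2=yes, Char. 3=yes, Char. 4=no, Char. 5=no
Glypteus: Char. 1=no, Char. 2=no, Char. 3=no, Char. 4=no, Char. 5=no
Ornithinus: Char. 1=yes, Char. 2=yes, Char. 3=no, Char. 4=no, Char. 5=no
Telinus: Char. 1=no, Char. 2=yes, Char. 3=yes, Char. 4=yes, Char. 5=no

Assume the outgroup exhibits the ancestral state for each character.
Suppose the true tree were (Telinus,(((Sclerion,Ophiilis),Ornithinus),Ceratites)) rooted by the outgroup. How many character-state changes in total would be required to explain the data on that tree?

Map each character onto (Telinus,(((Sclerion,Ophiilis),Ornithinus),Ceratites)) (rooted by Glypteus) and count the minimum state changes it requires (Fitch parsimony):
Char. 1: 2; Char. 2: 1; Char. 3: 2; Char. 4: 2; Char. 5: 2.
Total tree length = 9.

9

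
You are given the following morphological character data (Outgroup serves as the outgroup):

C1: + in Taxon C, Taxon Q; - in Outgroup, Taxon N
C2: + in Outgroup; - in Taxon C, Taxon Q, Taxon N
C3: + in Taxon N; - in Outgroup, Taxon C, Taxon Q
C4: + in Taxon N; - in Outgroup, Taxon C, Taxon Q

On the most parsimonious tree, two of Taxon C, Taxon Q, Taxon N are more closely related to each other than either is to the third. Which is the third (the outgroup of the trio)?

Taxon N

Character polarity is set by the outgroup: the derived state is whichever differs from the outgroup's state, so for C2 the derived state is '-', and for the remaining characters it is '+'.
C1 (derived state '+') is shared by Taxon C and Taxon Q — a synapomorphy uniting that clade.
All ingroup taxa share the derived state '-' for C2; it defines the ingroup but does not resolve relationships within it.
C3 (derived state '+') is unique to Taxon N (autapomorphy; uninformative for grouping).
C4 (derived state '+') is unique to Taxon N (autapomorphy; uninformative for grouping).
Most parsimonious ingroup topology: ((Taxon C,Taxon Q),Taxon N).
Taxon C and Taxon Q share a more recent common ancestor with each other than either does with Taxon N, so Taxon N is the least closely related of the three.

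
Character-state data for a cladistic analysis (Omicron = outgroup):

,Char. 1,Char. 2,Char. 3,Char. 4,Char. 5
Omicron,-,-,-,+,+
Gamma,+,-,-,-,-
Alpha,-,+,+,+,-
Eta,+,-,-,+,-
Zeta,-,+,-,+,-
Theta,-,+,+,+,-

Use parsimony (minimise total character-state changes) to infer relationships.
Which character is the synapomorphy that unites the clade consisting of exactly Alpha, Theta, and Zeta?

Char. 2

Character polarity is set by the outgroup: the derived state is whichever differs from the outgroup's state, so for Char. 4, Char. 5 the derived state is '-', and for the remaining characters it is '+'.
Char. 1: derived state '+' in Eta and Gamma only — synapomorphy for {Eta, Gamma}.
Only Alpha, Theta, and Zeta show the derived state '+' for Char. 2, supporting them as a clade.
Only Alpha and Theta show the derived state '+' for Char. 3, supporting them as a clade.
Char. 4: derived state '-' in Gamma only — an autapomorphy, so it tells us nothing about relationships among taxa.
Char. 5 (derived state '-') is shared by all ingroup taxa — unites the whole ingroup.
Most parsimonious ingroup topology: ((Gamma,Eta),((Alpha,Theta),Zeta)).
The clade {Alpha, Theta, Zeta} is supported by Char. 2: its derived state '+' occurs in exactly those taxa and in no other taxon (including the outgroup).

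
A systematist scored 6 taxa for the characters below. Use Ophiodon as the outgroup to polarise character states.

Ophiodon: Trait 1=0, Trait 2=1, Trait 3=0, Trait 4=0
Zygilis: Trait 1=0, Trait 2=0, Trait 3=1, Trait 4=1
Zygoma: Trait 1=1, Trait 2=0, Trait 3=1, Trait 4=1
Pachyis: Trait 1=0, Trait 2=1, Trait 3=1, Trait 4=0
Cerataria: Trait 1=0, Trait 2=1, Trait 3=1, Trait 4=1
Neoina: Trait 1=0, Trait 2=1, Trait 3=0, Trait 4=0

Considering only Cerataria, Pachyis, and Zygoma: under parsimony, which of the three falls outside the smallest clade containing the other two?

Pachyis

Character polarity is set by the outgroup: the derived state is whichever differs from the outgroup's state, so for Trait 2 the derived state is '0', and for the remaining characters it is '1'.
Trait 1 (derived state '1') is unique to Zygoma (autapomorphy; uninformative for grouping).
Trait 2: derived state '0' in Zygilis and Zygoma only — synapomorphy for {Zygilis, Zygoma}.
Trait 3 (derived state '1') is shared by Cerataria, Pachyis, Zygilis, and Zygoma — a synapomorphy uniting that clade.
Only Cerataria, Zygilis, and Zygoma show the derived state '1' for Trait 4, supporting them as a clade.
Most parsimonious ingroup topology: ((((Zygilis,Zygoma),Cerataria),Pachyis),Neoina).
Zygoma and Cerataria share a more recent common ancestor with each other than either does with Pachyis, so Pachyis is the least closely related of the three.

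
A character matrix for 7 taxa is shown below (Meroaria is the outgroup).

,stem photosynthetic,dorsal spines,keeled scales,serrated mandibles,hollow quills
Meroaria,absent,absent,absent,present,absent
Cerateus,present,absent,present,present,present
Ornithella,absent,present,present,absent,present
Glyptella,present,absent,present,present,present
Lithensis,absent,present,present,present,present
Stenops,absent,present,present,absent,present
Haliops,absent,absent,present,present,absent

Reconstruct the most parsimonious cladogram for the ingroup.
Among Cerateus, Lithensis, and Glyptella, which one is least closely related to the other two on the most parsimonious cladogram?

Lithensis

Character polarity is set by the outgroup: the derived state is whichever differs from the outgroup's state, so for serrated mandibles the derived state is 'absent', and for the remaining characters it is 'present'.
stem photosynthetic (derived state 'present') is shared by Cerateus and Glyptella — a synapomorphy uniting that clade.
dorsal spines: derived state 'present' in Lithensis, Ornithella, and Stenops only — synapomorphy for {Lithensis, Ornithella, Stenops}.
All ingroup taxa share the derived state 'present' for keeled scales; it defines the ingroup but does not resolve relationships within it.
serrated mandibles: derived state 'absent' in Ornithella and Stenops only — synapomorphy for {Ornithella, Stenops}.
Only Cerateus, Glyptella, Lithensis, Ornithella, and Stenops show the derived state 'present' for hollow quills, supporting them as a clade.
Most parsimonious ingroup topology: (((Cerateus,Glyptella),((Ornithella,Stenops),Lithensis)),Haliops).
Glyptella and Cerateus share a more recent common ancestor with each other than either does with Lithensis, so Lithensis is the least closely related of the three.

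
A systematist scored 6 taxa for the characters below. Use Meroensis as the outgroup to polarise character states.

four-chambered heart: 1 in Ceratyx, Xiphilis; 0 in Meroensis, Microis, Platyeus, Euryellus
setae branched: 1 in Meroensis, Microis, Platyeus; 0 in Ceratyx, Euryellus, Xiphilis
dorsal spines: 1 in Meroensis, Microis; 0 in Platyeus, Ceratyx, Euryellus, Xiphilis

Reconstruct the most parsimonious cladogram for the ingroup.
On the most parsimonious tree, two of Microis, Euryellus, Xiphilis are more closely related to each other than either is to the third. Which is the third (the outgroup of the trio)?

Character polarity is set by the outgroup: the derived state is whichever differs from the outgroup's state, so for setae branched, dorsal spines the derived state is '0', and for the remaining characters it is '1'.
four-chambered heart: derived state '1' in Ceratyx and Xiphilis only — synapomorphy for {Ceratyx, Xiphilis}.
setae branched: derived state '0' in Ceratyx, Euryellus, and Xiphilis only — synapomorphy for {Ceratyx, Euryellus, Xiphilis}.
dorsal spines (derived state '0') is shared by Ceratyx, Euryellus, Platyeus, and Xiphilis — a synapomorphy uniting that clade.
Most parsimonious ingroup topology: (Microis,(Platyeus,((Ceratyx,Xiphilis),Euryellus))).
Euryellus and Xiphilis share a more recent common ancestor with each other than either does with Microis, so Microis is the least closely related of the three.

Microis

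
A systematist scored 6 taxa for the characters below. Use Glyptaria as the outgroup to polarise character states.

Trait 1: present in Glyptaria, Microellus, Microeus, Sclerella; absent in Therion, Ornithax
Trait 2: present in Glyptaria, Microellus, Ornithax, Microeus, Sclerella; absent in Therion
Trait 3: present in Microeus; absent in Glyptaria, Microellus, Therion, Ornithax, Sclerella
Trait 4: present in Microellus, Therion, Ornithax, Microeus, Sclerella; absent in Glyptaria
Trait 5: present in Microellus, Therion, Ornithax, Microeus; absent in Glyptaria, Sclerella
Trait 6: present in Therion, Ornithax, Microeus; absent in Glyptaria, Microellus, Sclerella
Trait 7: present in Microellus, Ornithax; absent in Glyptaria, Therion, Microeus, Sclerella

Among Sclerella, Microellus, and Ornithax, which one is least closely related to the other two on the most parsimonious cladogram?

Sclerella

Character polarity is set by the outgroup: the derived state is whichever differs from the outgroup's state, so for Trait 1, Trait 2 the derived state is 'absent', and for the remaining characters it is 'present'.
Trait 1: derived state 'absent' in Ornithax and Therion only — synapomorphy for {Ornithax, Therion}.
Trait 2 (derived state 'absent') is unique to Therion (autapomorphy; uninformative for grouping).
Trait 3 (derived state 'present') is unique to Microeus (autapomorphy; uninformative for grouping).
All ingroup taxa share the derived state 'present' for Trait 4; it defines the ingroup but does not resolve relationships within it.
Trait 5: derived state 'present' in Microellus, Microeus, Ornithax, and Therion only — synapomorphy for {Microellus, Microeus, Ornithax, Therion}.
Only Microeus, Ornithax, and Therion show the derived state 'present' for Trait 6, supporting them as a clade.
Trait 7 groups Microellus and Ornithax, which is incompatible with the clades supported by the remaining characters; treating it as convergent (homoplasy) costs fewer steps than any alternative tree.
Most parsimonious ingroup topology: ((Microellus,((Therion,Ornithax),Microeus)),Sclerella).
Ornithax and Microellus share a more recent common ancestor with each other than either does with Sclerella, so Sclerella is the least closely related of the three.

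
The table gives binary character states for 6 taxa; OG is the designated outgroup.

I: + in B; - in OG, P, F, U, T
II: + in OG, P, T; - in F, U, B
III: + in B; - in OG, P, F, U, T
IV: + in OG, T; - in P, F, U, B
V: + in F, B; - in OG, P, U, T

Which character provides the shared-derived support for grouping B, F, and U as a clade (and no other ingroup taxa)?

II

Character polarity is set by the outgroup: the derived state is whichever differs from the outgroup's state, so for II, IV the derived state is '-', and for the remaining characters it is '+'.
I (derived state '+') is unique to B (autapomorphy; uninformative for grouping).
II (derived state '-') is shared by B, F, and U — a synapomorphy uniting that clade.
III: derived state '+' in B only — an autapomorphy, so it tells us nothing about relationships among taxa.
IV (derived state '-') is shared by B, F, P, and U — a synapomorphy uniting that clade.
V (derived state '+') is shared by B and F — a synapomorphy uniting that clade.
Most parsimonious ingroup topology: ((P,((F,B),U)),T).
The clade {B, F, U} is supported by II: its derived state '-' occurs in exactly those taxa and in no other taxon (including the outgroup).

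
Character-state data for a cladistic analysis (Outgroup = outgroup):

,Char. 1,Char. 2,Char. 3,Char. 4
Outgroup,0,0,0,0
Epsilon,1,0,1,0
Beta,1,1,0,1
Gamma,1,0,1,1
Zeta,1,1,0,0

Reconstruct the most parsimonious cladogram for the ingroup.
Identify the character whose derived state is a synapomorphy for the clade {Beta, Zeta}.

The outgroup has state '0' for every character, so '1' is the derived state throughout.
All ingroup taxa share the derived state '1' for Char. 1; it defines the ingroup but does not resolve relationships within it.
Char. 2: derived state '1' in Beta and Zeta only — synapomorphy for {Beta, Zeta}.
Char. 3 (derived state '1') is shared by Epsilon and Gamma — a synapomorphy uniting that clade.
Char. 4 groups Beta and Gamma, which is incompatible with the clades supported by the remaining characters; treating it as convergent (homoplasy) costs fewer steps than any alternative tree.
Most parsimonious ingroup topology: ((Epsilon,Gamma),(Beta,Zeta)).
The clade {Beta, Zeta} is supported by Char. 2: its derived state '1' occurs in exactly those taxa and in no other taxon (including the outgroup).

Char. 2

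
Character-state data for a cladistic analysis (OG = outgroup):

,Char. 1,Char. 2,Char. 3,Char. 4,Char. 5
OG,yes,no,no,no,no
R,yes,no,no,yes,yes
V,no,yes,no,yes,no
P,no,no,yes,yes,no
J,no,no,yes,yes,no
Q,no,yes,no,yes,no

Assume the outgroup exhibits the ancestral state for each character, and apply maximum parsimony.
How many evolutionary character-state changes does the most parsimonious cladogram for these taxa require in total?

Character polarity is set by the outgroup: the derived state is whichever differs from the outgroup's state, so for Char. 1 the derived state is 'no', and for the remaining characters it is 'yes'.
Only J, P, Q, and V show the derived state 'no' for Char. 1, supporting them as a clade.
Char. 2 (derived state 'yes') is shared by Q and V — a synapomorphy uniting that clade.
Char. 3: derived state 'yes' in J and P only — synapomorphy for {J, P}.
All ingroup taxa share the derived state 'yes' for Char. 4; it defines the ingroup but does not resolve relationships within it.
Char. 5 (derived state 'yes') is unique to R (autapomorphy; uninformative for grouping).
Most parsimonious ingroup topology: (R,((V,Q),(P,J))).
Changes per character on this tree: Char. 1: 1; Char. 2: 1; Char. 3: 1; Char. 4: 1; Char. 5: 1.
Total = 5.

5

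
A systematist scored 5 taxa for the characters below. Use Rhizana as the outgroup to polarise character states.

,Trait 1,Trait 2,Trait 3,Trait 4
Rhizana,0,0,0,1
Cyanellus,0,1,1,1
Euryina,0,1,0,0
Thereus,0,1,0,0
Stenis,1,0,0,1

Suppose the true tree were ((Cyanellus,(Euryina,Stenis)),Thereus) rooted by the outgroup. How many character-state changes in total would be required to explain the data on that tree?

Map each character onto ((Cyanellus,(Euryina,Stenis)),Thereus) (rooted by Rhizana) and count the minimum state changes it requires (Fitch parsimony):
Trait 1: 1; Trait 2: 2; Trait 3: 1; Trait 4: 2.
Total tree length = 6.

6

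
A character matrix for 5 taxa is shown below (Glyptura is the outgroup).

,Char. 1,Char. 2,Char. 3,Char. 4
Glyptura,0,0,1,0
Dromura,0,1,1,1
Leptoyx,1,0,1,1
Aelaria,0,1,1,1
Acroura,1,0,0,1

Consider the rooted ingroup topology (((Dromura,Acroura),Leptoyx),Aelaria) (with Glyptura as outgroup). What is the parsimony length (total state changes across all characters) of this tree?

Map each character onto (((Dromura,Acroura),Leptoyx),Aelaria) (rooted by Glyptura) and count the minimum state changes it requires (Fitch parsimony):
Char. 1: 2; Char. 2: 2; Char. 3: 1; Char. 4: 1.
Total tree length = 6.

6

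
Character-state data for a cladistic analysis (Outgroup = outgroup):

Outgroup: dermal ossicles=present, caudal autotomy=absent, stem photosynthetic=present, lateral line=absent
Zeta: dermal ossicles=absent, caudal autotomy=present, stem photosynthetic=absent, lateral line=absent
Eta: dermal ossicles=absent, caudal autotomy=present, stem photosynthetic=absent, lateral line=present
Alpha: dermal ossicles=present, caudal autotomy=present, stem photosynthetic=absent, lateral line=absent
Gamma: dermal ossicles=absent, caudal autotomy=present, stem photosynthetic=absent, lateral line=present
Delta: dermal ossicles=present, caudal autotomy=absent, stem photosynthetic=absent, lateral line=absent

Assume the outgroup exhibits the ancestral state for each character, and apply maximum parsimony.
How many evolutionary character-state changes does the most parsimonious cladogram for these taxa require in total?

Character polarity is set by the outgroup: the derived state is whichever differs from the outgroup's state, so for dermal ossicles, stem photosynthetic the derived state is 'absent', and for the remaining characters it is 'present'.
dermal ossicles: derived state 'absent' in Eta, Gamma, and Zeta only — synapomorphy for {Eta, Gamma, Zeta}.
caudal autotomy (derived state 'present') is shared by Alpha, Eta, Gamma, and Zeta — a synapomorphy uniting that clade.
stem photosynthetic (derived state 'absent') is shared by all ingroup taxa — unites the whole ingroup.
lateral line: derived state 'present' in Eta and Gamma only — synapomorphy for {Eta, Gamma}.
Most parsimonious ingroup topology: (((Zeta,(Eta,Gamma)),Alpha),Delta).
Changes per character on this tree: dermal ossicles: 1; caudal autotomy: 1; stem photosynthetic: 1; lateral line: 1.
Total = 4.

4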